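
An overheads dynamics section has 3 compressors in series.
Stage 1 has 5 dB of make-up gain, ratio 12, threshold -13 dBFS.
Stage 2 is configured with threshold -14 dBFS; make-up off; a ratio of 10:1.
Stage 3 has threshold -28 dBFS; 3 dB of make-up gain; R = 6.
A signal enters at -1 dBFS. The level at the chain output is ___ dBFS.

Stage 1: overshoot 12 dB → 12/12 = 1 dB → -12 dBFS; +5 dB make-up → -7 dBFS.
Stage 2: overshoot 7 dB → 7/10 = 0.7 dB → -13.3 dBFS.
Stage 3: 14.7 dB above -28 dBFS, reduced 6:1 to 2.45 dB above → -25.55 dBFS; +3 dB make-up → -22.55 dBFS.

-22.55 dBFS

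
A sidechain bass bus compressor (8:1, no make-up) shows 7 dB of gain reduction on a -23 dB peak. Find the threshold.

Let T be the threshold. Output overshoot = (input overshoot)/R, so -30 − T = (-23 − T)/8.
8·(-30 − T) = -23 − T → 7·T = -240 − (-23) = -217.
T = -217/7 = -31 dB.

-31 dB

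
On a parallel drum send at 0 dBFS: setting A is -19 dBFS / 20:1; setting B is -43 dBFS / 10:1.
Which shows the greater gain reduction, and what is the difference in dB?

B, by 20.65 dB

A: 19 dB over, compressed to 0.95 dB over, so 18.05 dB of GR.
B: 43 dB over, compressed to 4.3 dB over, so 38.7 dB of GR.
B applies 20.65 dB more gain reduction.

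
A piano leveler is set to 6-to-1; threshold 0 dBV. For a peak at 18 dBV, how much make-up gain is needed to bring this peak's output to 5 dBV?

Without make-up, output = threshold + overshoot/6 = 0 + 3 = 3 dBV.
Gap to target: 2 dB.

2 dB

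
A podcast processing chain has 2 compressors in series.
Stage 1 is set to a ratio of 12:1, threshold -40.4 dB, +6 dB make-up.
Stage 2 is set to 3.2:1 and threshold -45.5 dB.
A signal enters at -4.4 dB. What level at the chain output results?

Stage 1: 36 dB above -40.4 dB, reduced 12:1 to 3 dB above → -37.4 dB; +6 dB make-up → -31.4 dB.
Stage 2: -31.4 dB is 14.1 dB over -45.5 dB; at 3.2:1 that becomes 4.40625 dB over, giving -41.09375 dB.

-41.09375 dB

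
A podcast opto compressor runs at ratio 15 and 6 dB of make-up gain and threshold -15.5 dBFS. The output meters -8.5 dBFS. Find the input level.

Remove make-up: -8.5 − 6 = -14.5 dBFS.
The compressed level sits -14.5 − (-15.5) = 1 dB over threshold.
Before 15:1 compression the overshoot was 1 × 15 = 15 dB, so input = -15.5 + 15 = -0.5 dBFS.

-0.5 dBFS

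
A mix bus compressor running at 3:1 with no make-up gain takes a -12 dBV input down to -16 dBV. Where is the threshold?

Let T be the threshold. Output overshoot = (input overshoot)/R, so -16 − T = (-12 − T)/3.
3·(-16 − T) = -12 − T → 2·T = -48 − (-12) = -36.
T = -36/2 = -18 dBV.

-18 dBV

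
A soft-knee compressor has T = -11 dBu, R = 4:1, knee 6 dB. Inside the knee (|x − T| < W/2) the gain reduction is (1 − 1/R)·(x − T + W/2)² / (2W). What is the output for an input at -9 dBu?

-10.5625 dBu

x − T + W/2 = -9 − (-11) + 3 = 5.
GR = (1 − 1/4) × 5² / 12 = 0.75 × 25 / 12 = 1.5625 dB.
Output = -9 − 1.5625 = -10.5625 dBu.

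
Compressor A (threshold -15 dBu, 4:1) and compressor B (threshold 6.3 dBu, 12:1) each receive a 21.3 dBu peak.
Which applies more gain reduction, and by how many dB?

A, by 13.475 dB

A: GR = 36.3 − 36.3/4 = 27.225 dB.
B: GR = 15 − 15/12 = 13.75 dB.
Difference: 13.475 dB in favour of A.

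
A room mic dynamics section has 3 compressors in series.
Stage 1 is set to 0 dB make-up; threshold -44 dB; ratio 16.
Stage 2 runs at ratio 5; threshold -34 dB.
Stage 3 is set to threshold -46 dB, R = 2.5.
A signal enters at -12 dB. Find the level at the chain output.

-44.4 dB

Stage 1: -12 dB is 32 dB over -44 dB; at 16:1 that becomes 2 dB over, giving -42 dB.
Stage 2: below threshold (-42 ≤ -34); passes unchanged; output -42 dB.
Stage 3: overshoot 4 dB → 4/2.5 = 1.6 dB → -44.4 dB.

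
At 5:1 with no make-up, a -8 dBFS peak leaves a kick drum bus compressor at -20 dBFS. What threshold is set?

-23 dBFS

Input is 15 dB above T (since output overshoot × R = input overshoot: (-20 − T)·5 = -8 − T gives T = -23 dBFS).
Check: -23 + (-8 − (-23))/5 = -23 + 3 = -20 dBFS. ✓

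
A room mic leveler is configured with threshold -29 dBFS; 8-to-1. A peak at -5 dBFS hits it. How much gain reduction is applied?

21 dB

Overshoot = -5 − (-29) = 24 dB.
At 8:1, output sits 24/8 = 3 dB above threshold.
GR = overshoot in − overshoot out = 24 − 3 = 21 dB.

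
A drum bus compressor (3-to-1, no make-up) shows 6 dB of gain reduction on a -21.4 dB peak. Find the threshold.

-30.4 dB

Input is 9 dB above T (since output overshoot × R = input overshoot: (-27.4 − T)·3 = -21.4 − T gives T = -30.4 dB).
Check: -30.4 + (-21.4 − (-30.4))/3 = -30.4 + 3 = -27.4 dB. ✓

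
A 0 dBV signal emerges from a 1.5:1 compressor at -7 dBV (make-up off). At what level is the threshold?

Input is 21 dB above T (since output overshoot × R = input overshoot: (-7 − T)·1.5 = 0 − T gives T = -21 dBV).
Check: -21 + (0 − (-21))/1.5 = -21 + 14 = -7 dBV. ✓

-21 dBV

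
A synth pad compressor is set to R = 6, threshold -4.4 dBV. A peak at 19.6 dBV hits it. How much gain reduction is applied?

19.6 dBV exceeds the threshold by 24 dB.
At 6:1, output sits 24/6 = 4 dB above threshold.
So the signal is attenuated by 24 − 4 = 20 dB.

20 dB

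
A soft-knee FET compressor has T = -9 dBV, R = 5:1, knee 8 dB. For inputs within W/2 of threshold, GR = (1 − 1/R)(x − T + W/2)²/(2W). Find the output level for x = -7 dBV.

x − T + W/2 = -7 − (-9) + 4 = 6.
GR = (1 − 1/5) × 6² / 16 = 0.8 × 36 / 16 = 1.8 dB.
Output = -7 − 1.8 = -8.8 dBV.

-8.8 dBV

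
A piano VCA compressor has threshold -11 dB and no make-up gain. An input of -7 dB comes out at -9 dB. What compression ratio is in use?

2:1

Input overshoot = -7 − (-11) = 4 dB; output overshoot = -9 − (-11) = 2 dB.
Ratio = 4 / 2 = 2.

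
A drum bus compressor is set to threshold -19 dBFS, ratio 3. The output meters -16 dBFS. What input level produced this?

-10 dBFS

Post-compression overshoot = -16 − (-19) = 3 dB.
Input overshoot = R × output overshoot = 9 dB → input = -19 + 9 = -10 dBFS.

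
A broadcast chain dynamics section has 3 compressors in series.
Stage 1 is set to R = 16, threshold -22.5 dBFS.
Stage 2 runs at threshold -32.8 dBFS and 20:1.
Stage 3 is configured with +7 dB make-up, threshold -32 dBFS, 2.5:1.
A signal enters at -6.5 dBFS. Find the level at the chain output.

-25.235 dBFS

Stage 1: -6.5 dBFS is 16 dB over -22.5 dBFS; at 16:1 that becomes 1 dB over, giving -21.5 dBFS.
Stage 2: -21.5 dBFS is 11.3 dB over -32.8 dBFS; at 20:1 that becomes 0.565 dB over, giving -32.235 dBFS.
Stage 3: below threshold (-32.235 ≤ -32); passes unchanged; make-up brings it to -25.235 dBFS.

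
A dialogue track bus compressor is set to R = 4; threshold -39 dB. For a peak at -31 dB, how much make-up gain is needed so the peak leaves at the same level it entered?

6 dB

Without make-up, output = threshold + overshoot/4 = -39 + 2 = -37 dB.
Gap to target: 6 dB.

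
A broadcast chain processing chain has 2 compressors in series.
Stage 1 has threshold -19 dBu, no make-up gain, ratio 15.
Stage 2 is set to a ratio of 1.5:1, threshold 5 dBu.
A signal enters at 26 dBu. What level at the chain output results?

Stage 1: 26 dBu is 45 dB over -19 dBu; at 15:1 that becomes 3 dB over, giving -16 dBu.
Stage 2: below threshold (-16 ≤ 5); passes unchanged; output -16 dBu.

-16 dBu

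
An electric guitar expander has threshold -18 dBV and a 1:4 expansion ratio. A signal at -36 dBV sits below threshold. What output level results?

The input is 18 dB below the -18 dBV threshold.
A 1:4 expander multiplies undershoot by 4: 18 × 4 = 72 dB below threshold.
Output = -18 − 72 = -90 dBV.

-90 dBV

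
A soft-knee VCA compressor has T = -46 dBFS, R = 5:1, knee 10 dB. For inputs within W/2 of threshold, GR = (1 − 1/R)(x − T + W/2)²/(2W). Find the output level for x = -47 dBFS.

x − T + W/2 = -47 − (-46) + 5 = 4.
GR = (1 − 1/5) × 4² / 20 = 0.8 × 16 / 20 = 0.64 dB.
Output = -47 − 0.64 = -47.64 dBFS.

-47.64 dBFS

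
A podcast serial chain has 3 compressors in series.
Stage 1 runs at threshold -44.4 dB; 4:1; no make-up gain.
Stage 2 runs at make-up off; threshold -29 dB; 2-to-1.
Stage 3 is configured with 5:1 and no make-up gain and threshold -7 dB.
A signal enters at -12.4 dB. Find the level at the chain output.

-36.4 dB

Stage 1: overshoot 32 dB → 32/4 = 8 dB → -36.4 dB.
Stage 2: -36.4 dB is at or below the -29 dB threshold — no compression; output -36.4 dB.
Stage 3: -36.4 dB is at or below the -7 dB threshold — no compression; output -36.4 dB.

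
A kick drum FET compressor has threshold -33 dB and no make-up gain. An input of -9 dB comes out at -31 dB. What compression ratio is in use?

12:1

Input overshoot = -9 − (-33) = 24 dB; output overshoot = -31 − (-33) = 2 dB.
Ratio = 24 / 2 = 12.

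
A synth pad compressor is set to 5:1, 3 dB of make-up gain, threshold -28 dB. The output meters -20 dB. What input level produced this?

-3 dB

Remove make-up: -20 − 3 = -23 dB.
Post-compression overshoot = -23 − (-28) = 5 dB.
Input overshoot = R × output overshoot = 25 dB → input = -28 + 25 = -3 dB.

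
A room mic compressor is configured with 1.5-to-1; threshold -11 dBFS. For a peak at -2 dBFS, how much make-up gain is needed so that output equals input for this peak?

Overshoot 9 dB → 9/1.5 = 6 dB after compression, so the compressed level is -11 + 6 = -5 dBFS.
Make-up = target − compressed = -2 − (-5) = 3 dB.

3 dB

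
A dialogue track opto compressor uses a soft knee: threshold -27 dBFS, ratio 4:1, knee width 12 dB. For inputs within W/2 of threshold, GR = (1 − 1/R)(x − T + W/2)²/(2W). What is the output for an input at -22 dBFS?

-25.78125 dBFS

x − T + W/2 = -22 − (-27) + 6 = 11.
GR = (1 − 1/4) × 11² / 24 = 0.75 × 121 / 24 = 3.78125 dB.
Output = -22 − 3.78125 = -25.78125 dBFS.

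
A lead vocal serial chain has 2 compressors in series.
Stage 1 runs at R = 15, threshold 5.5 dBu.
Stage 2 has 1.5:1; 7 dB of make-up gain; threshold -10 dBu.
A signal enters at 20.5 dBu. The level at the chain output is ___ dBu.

Stage 1: overshoot 15 dB → 15/15 = 1 dB → 6.5 dBu.
Stage 2: overshoot 16.5 dB → 16.5/1.5 = 11 dB → 1 dBu; +7 dB make-up → 8 dBu.

8 dBu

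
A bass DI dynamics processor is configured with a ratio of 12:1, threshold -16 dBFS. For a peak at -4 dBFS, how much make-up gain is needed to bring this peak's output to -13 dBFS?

The peak compresses to -16 + 12/12 = -15 dBFS.
To reach -13 dBFS requires -13 − (-15) = 2 dB of make-up.

2 dB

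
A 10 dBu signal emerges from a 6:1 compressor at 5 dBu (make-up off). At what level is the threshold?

4 dBu

Gain reduction = 10 − 5 = 5 dB; output overshoot = GR / (R − 1) = 5 / 5 = 1 dB.
Threshold = output − output overshoot = 5 − 1 = 4 dBu.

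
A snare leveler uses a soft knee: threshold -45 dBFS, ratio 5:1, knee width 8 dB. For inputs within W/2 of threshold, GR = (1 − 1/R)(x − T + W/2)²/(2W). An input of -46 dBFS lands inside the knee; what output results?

x − T + W/2 = -46 − (-45) + 4 = 3.
GR = (1 − 1/5) × 3² / 16 = 0.8 × 9 / 16 = 0.45 dB.
Output = -46 − 0.45 = -46.45 dBFS.

-46.45 dBFS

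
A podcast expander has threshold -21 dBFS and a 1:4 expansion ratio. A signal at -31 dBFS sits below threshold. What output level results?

-61 dBFS

Undershoot = (-21) − (-31) = 10 dB.
At 1:4, that expands to 40 dB under threshold.
Output = -21 − 40 = -61 dBFS.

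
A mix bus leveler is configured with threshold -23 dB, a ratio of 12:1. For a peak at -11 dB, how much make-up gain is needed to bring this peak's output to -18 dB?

4 dB

Overshoot 12 dB → 12/12 = 1 dB after compression, so the compressed level is -23 + 1 = -22 dB.
Make-up = target − compressed = -18 − (-22) = 4 dB.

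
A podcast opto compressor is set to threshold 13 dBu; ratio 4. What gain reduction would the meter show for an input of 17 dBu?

3 dB

The signal is 4 dB above threshold.
At 4:1, output sits 4/4 = 1 dB above threshold.
GR = overshoot in − overshoot out = 4 − 1 = 3 dB.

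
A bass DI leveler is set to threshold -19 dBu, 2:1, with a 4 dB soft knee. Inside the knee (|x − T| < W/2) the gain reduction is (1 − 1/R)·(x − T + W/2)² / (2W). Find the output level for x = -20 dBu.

x − T + W/2 = -20 − (-19) + 2 = 1.
GR = (1 − 1/2) × 1² / 8 = 0.5 × 1 / 8 = 0.0625 dB.
Output = -20 − 0.0625 = -20.0625 dBu.

-20.0625 dBu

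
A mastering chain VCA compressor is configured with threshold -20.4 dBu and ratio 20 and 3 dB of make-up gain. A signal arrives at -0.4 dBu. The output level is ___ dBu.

-0.4 dBu sits 20 dB over threshold.
The 20 dB excess becomes 1 dB after 20:1 reduction.
Output = -20.4 + 1 = -19.4 dBu; make-up adds 3 dB, giving -16.4 dBu.

-16.4 dBu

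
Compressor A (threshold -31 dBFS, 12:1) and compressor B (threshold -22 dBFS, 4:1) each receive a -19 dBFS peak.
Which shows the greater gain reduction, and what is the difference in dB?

A: 12 dB over, compressed to 1 dB over, so 11 dB of GR.
B: 3 dB over, compressed to 0.75 dB over, so 2.25 dB of GR.
A reduces 8.75 dB more.

A, by 8.75 dB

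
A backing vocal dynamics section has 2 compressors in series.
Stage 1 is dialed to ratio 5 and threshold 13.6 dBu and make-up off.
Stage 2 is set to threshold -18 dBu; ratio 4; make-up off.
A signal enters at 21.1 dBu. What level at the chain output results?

Stage 1: 7.5 dB above 13.6 dBu, reduced 5:1 to 1.5 dB above → 15.1 dBu.
Stage 2: overshoot 33.1 dB → 33.1/4 = 8.275 dB → -9.725 dBu.

-9.725 dBu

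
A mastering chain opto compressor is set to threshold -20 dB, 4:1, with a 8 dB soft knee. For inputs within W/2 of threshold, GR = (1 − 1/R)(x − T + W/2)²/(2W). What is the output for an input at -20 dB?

-20.75 dB

x − T + W/2 = -20 − (-20) + 4 = 4.
GR = (1 − 1/4) × 4² / 16 = 0.75 × 16 / 16 = 0.75 dB.
Output = -20 − 0.75 = -20.75 dB.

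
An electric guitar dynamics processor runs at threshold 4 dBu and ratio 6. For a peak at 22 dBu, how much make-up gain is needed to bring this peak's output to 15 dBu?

The peak compresses to 4 + 18/6 = 7 dBu.
To reach 15 dBu requires 15 − 7 = 8 dB of make-up.

8 dB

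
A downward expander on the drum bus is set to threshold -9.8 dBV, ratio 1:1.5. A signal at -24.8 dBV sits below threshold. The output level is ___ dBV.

-32.3 dBV

The input is 15 dB below the -9.8 dBV threshold.
A 1:1.5 expander multiplies undershoot by 1.5: 15 × 1.5 = 22.5 dB below threshold.
Output = -9.8 − 22.5 = -32.3 dBV.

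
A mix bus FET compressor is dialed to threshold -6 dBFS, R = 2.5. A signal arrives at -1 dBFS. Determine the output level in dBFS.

The input is 5 dB above the -6 dBFS threshold.
At 2.5:1 the overshoot is divided by 2.5, leaving 2 dB above threshold.
That puts the output at -4 dBFS.

-4 dBFS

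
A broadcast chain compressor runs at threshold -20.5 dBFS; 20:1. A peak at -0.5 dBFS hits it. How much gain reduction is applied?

19 dB

-0.5 dBFS exceeds the threshold by 20 dB.
After 20:1 compression the overshoot becomes 20/20 = 1 dB.
So the signal is attenuated by 20 − 1 = 19 dB.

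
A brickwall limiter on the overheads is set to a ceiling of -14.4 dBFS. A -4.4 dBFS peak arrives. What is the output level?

-14.4 dBFS

The limiter clamps the peak to its -14.4 dBFS ceiling.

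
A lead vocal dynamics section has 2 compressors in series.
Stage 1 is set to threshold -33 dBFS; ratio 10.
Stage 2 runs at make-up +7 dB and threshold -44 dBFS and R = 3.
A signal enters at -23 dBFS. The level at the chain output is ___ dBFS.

-33 dBFS

Stage 1: 10 dB above -33 dBFS, reduced 10:1 to 1 dB above → -32 dBFS.
Stage 2: 12 dB above -44 dBFS, reduced 3:1 to 4 dB above → -40 dBFS; +7 dB make-up → -33 dBFS.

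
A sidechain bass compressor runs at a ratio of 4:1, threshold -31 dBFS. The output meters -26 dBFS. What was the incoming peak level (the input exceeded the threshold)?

-11 dBFS

That's 5 dB above the -31 dBFS threshold.
Input overshoot = R × output overshoot = 20 dB → input = -31 + 20 = -11 dBFS.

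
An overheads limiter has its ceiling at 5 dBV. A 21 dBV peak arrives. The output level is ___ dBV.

5 dBV

The limiter clamps the peak to its 5 dBV ceiling.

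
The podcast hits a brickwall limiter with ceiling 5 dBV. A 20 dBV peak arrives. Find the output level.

A brickwall limiter is an ∞:1 compressor: any input above the ceiling is clamped to 5 dBV.

5 dBV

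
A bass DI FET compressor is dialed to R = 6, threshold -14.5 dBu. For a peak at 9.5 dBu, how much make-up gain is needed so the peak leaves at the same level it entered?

20 dB

Without make-up, output = threshold + overshoot/6 = -14.5 + 4 = -10.5 dBu.
Gap to target: 20 dB.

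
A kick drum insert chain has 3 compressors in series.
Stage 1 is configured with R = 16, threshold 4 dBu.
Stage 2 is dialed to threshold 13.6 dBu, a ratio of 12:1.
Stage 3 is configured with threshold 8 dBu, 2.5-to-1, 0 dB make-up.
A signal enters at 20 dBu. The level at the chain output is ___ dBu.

5 dBu

Stage 1: 16 dB above 4 dBu, reduced 16:1 to 1 dB above → 5 dBu.
Stage 2: below threshold (5 ≤ 13.6); passes unchanged; output 5 dBu.
Stage 3: 5 dBu is at or below the 8 dBu threshold — no compression; output 5 dBu.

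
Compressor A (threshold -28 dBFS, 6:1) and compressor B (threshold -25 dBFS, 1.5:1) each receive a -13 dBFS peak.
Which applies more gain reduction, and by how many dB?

A, by 8.5 dB

A: overshoot 15 dB → output overshoot 2.5 dB → GR 12.5 dB.
B: overshoot 12 dB → output overshoot 8 dB → GR 4 dB.
A reduces 8.5 dB more.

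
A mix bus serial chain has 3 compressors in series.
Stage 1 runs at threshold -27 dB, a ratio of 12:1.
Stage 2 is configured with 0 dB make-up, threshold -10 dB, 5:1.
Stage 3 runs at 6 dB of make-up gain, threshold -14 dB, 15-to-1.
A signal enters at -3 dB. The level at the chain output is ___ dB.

Stage 1: overshoot 24 dB → 24/12 = 2 dB → -25 dB.
Stage 2: below threshold (-25 ≤ -10); passes unchanged; output -25 dB.
Stage 3: below threshold (-25 ≤ -14); passes unchanged; make-up brings it to -19 dB.

-19 dB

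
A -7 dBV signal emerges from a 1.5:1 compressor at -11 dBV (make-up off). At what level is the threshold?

Gain reduction = -7 − (-11) = 4 dB; output overshoot = GR / (R − 1) = 4 / 0.5 = 8 dB.
Threshold = output − output overshoot = -11 − 8 = -19 dBV.

-19 dBV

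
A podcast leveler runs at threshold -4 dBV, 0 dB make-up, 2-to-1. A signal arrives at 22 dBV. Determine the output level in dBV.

9 dBV

The input is 26 dB above the -4 dBV threshold.
At 2:1 the overshoot is divided by 2, leaving 13 dB above threshold.
Output = -4 + 13 = 9 dBV.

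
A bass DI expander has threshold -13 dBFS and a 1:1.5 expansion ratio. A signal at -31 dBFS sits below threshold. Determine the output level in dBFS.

Below threshold, a 1:1.5 expander applies gain = (1.5−1)×(T − x) of attenuation.
(1.5−1) × 18 = 9 dB, so output = -31 − 9 = -40 dBFS.

-40 dBFS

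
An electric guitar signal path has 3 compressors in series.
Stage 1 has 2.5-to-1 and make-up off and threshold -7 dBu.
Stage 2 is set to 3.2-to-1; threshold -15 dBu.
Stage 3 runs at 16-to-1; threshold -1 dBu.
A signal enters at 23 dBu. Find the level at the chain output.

Stage 1: overshoot 30 dB → 30/2.5 = 12 dB → 5 dBu.
Stage 2: overshoot 20 dB → 20/3.2 = 6.25 dB → -8.75 dBu.
Stage 3: -8.75 dBu ≤ -1 dBu, so stage 3 doesn't engage; output -8.75 dBu.

-8.75 dBu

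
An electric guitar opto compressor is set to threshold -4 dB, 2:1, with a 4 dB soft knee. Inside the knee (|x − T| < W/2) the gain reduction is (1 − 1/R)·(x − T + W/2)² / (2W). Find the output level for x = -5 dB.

x − T + W/2 = -5 − (-4) + 2 = 1.
GR = (1 − 1/2) × 1² / 8 = 0.5 × 1 / 8 = 0.0625 dB.
Output = -5 − 0.0625 = -5.0625 dB.

-5.0625 dB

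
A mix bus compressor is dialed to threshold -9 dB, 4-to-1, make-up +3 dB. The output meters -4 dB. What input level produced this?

Stripping the +3 dB make-up gives -7 dB at the gain stage.
Post-compression overshoot = -7 − (-9) = 2 dB.
Input overshoot = R × output overshoot = 8 dB → input = -9 + 8 = -1 dB.

-1 dB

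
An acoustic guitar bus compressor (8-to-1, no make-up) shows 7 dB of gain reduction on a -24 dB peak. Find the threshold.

Let T be the threshold. Output overshoot = (input overshoot)/R, so -31 − T = (-24 − T)/8.
8·(-31 − T) = -24 − T → 7·T = -248 − (-24) = -224.
T = -224/7 = -32 dB.

-32 dB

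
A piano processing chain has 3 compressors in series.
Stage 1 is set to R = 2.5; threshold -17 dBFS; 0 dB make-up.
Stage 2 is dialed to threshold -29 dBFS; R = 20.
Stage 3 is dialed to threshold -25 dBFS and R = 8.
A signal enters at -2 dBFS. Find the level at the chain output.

-28.1 dBFS

Stage 1: -2 dBFS is 15 dB over -17 dBFS; at 2.5:1 that becomes 6 dB over, giving -11 dBFS.
Stage 2: -11 dBFS is 18 dB over -29 dBFS; at 20:1 that becomes 0.9 dB over, giving -28.1 dBFS.
Stage 3: -28.1 dBFS is at or below the -25 dBFS threshold — no compression; output -28.1 dBFS.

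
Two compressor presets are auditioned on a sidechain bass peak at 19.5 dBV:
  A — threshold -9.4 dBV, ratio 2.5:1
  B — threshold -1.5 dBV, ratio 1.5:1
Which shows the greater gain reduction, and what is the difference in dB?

A, by 10.34 dB

A: overshoot 28.9 dB → output overshoot 11.56 dB → GR 17.34 dB.
B: overshoot 21 dB → output overshoot 14 dB → GR 7 dB.
A reduces 10.34 dB more.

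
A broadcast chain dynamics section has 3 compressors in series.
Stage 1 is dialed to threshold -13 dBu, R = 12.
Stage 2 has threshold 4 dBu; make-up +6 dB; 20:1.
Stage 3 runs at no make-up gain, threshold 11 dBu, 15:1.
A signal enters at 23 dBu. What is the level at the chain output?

Stage 1: overshoot 36 dB → 36/12 = 3 dB → -10 dBu.
Stage 2: -10 dBu ≤ 4 dBu, so stage 2 doesn't engage; make-up brings it to -4 dBu.
Stage 3: -4 dBu is at or below the 11 dBu threshold — no compression; output -4 dBu.

-4 dBu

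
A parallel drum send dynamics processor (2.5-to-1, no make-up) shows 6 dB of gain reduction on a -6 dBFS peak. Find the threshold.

-16 dBFS

Input is 10 dB above T (since output overshoot × R = input overshoot: (-12 − T)·2.5 = -6 − T gives T = -16 dBFS).
Check: -16 + (-6 − (-16))/2.5 = -16 + 4 = -12 dBFS. ✓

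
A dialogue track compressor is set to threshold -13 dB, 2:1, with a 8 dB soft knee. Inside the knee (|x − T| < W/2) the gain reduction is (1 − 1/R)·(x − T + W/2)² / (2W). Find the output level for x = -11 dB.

x − T + W/2 = -11 − (-13) + 4 = 6.
GR = (1 − 1/2) × 6² / 16 = 0.5 × 36 / 16 = 1.125 dB.
Output = -11 − 1.125 = -12.125 dB.

-12.125 dB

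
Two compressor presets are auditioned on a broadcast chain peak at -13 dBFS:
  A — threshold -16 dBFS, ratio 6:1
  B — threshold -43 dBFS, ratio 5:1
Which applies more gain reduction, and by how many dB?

A: overshoot 3 dB → output overshoot 0.5 dB → GR 2.5 dB.
B: overshoot 30 dB → output overshoot 6 dB → GR 24 dB.
B reduces 21.5 dB more.

B, by 21.5 dB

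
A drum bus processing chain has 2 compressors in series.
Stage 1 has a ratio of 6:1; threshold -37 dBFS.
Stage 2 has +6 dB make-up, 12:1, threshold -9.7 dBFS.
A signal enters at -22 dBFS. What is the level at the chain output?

-28.5 dBFS

Stage 1: 15 dB above -37 dBFS, reduced 6:1 to 2.5 dB above → -34.5 dBFS.
Stage 2: below threshold (-34.5 ≤ -9.7); passes unchanged; make-up brings it to -28.5 dBFS.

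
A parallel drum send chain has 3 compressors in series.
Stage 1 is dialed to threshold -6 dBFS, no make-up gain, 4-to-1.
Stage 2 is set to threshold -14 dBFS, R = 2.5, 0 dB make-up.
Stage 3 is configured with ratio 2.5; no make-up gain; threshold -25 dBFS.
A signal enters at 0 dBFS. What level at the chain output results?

Stage 1: 6 dB above -6 dBFS, reduced 4:1 to 1.5 dB above → -4.5 dBFS.
Stage 2: overshoot 9.5 dB → 9.5/2.5 = 3.8 dB → -10.2 dBFS.
Stage 3: overshoot 14.8 dB → 14.8/2.5 = 5.92 dB → -19.08 dBFS.

-19.08 dBFS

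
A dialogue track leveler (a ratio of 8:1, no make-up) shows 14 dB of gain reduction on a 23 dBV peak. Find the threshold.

7 dBV

Gain reduction = 23 − 9 = 14 dB; output overshoot = GR / (R − 1) = 14 / 7 = 2 dB.
Threshold = output − output overshoot = 9 − 2 = 7 dBV.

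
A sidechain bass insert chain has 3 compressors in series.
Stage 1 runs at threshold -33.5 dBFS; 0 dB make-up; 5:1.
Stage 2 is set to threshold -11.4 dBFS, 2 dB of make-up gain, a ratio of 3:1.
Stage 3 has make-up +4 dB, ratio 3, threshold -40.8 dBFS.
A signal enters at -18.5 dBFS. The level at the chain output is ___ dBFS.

Stage 1: 15 dB above -33.5 dBFS, reduced 5:1 to 3 dB above → -30.5 dBFS.
Stage 2: -30.5 dBFS is at or below the -11.4 dBFS threshold — no compression; make-up brings it to -28.5 dBFS.
Stage 3: overshoot 12.3 dB → 12.3/3 = 4.1 dB → -36.7 dBFS; +4 dB make-up → -32.7 dBFS.

-32.7 dBFS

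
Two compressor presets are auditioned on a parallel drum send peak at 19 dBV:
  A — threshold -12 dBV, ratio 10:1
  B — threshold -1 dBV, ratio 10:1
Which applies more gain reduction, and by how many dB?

A, by 9.9 dB

A: GR = 31 − 31/10 = 27.9 dB.
B: GR = 20 − 20/10 = 18 dB.
Difference: 9.9 dB in favour of A.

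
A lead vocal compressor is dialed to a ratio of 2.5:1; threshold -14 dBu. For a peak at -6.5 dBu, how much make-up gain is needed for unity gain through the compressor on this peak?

Without make-up, output = threshold + overshoot/2.5 = -14 + 3 = -11 dBu.
Gap to target: 4.5 dB.

4.5 dB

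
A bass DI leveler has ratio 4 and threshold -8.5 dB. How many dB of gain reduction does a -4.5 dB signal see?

Overshoot = -4.5 − (-8.5) = 4 dB.
At 4:1, output sits 4/4 = 1 dB above threshold.
So the signal is attenuated by 4 − 1 = 3 dB.

3 dB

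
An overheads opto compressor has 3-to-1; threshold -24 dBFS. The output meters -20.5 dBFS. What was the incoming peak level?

The compressed level sits -20.5 − (-24) = 3.5 dB over threshold.
Undo the ratio: input overshoot = 3.5 × 3 = 10.5 dB, giving input = -13.5 dBFS.

-13.5 dBFS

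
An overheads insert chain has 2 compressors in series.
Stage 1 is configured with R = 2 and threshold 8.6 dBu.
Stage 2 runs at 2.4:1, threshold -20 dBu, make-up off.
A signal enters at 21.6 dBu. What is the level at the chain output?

-5.375 dBu

Stage 1: overshoot 13 dB → 13/2 = 6.5 dB → 15.1 dBu.
Stage 2: 35.1 dB above -20 dBu, reduced 2.4:1 to 14.625 dB above → -5.375 dBu.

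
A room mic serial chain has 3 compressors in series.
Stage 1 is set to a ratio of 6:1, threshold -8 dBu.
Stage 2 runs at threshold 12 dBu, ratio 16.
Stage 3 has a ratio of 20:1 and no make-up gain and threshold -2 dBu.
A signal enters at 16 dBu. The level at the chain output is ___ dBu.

Stage 1: overshoot 24 dB → 24/6 = 4 dB → -4 dBu.
Stage 2: below threshold (-4 ≤ 12); passes unchanged; output -4 dBu.
Stage 3: -4 dBu ≤ -2 dBu, so stage 3 doesn't engage; output -4 dBu.

-4 dBu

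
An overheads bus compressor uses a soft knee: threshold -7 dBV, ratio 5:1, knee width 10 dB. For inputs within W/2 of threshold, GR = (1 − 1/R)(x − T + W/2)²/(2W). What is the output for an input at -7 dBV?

x − T + W/2 = -7 − (-7) + 5 = 5.
GR = (1 − 1/5) × 5² / 20 = 0.8 × 25 / 20 = 1 dB.
Output = -7 − 1 = -8 dBV.

-8 dBV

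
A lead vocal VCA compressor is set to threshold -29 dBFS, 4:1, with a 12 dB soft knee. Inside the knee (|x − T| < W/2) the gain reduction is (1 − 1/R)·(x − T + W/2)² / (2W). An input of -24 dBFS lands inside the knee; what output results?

-27.78125 dBFS

x − T + W/2 = -24 − (-29) + 6 = 11.
GR = (1 − 1/4) × 11² / 24 = 0.75 × 121 / 24 = 3.78125 dB.
Output = -24 − 3.78125 = -27.78125 dBFS.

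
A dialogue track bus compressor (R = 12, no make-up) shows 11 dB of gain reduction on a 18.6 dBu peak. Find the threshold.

6.6 dBu

Input is 12 dB above T (since output overshoot × R = input overshoot: (7.6 − T)·12 = 18.6 − T gives T = 6.6 dBu).
Check: 6.6 + (18.6 − 6.6)/12 = 6.6 + 1 = 7.6 dBu. ✓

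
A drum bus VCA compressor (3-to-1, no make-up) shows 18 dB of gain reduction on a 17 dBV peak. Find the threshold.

-10 dBV

Input is 27 dB above T (since output overshoot × R = input overshoot: (-1 − T)·3 = 17 − T gives T = -10 dBV).
Check: -10 + (17 − (-10))/3 = -10 + 9 = -1 dBV. ✓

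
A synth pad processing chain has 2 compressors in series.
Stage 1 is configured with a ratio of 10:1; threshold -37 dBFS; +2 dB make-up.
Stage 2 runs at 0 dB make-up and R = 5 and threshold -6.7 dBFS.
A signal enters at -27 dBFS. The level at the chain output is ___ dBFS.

Stage 1: 10 dB above -37 dBFS, reduced 10:1 to 1 dB above → -36 dBFS; +2 dB make-up → -34 dBFS.
Stage 2: below threshold (-34 ≤ -6.7); passes unchanged; output -34 dBFS.

-34 dBFS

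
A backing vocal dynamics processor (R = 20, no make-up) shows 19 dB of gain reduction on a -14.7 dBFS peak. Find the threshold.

-34.7 dBFS

Gain reduction = -14.7 − (-33.7) = 19 dB; output overshoot = GR / (R − 1) = 19 / 19 = 1 dB.
Threshold = output − output overshoot = -33.7 − 1 = -34.7 dBFS.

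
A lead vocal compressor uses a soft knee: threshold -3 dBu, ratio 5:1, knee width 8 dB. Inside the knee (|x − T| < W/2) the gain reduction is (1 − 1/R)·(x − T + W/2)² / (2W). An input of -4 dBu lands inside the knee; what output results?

x − T + W/2 = -4 − (-3) + 4 = 3.
GR = (1 − 1/5) × 3² / 16 = 0.8 × 9 / 16 = 0.45 dB.
Output = -4 − 0.45 = -4.45 dBu.

-4.45 dBu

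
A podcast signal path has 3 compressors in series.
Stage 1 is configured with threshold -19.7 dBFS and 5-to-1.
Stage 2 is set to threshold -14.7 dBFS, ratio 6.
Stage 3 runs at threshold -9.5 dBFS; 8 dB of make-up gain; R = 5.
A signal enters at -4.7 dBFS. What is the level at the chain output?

-8.7 dBFS

Stage 1: -4.7 dBFS is 15 dB over -19.7 dBFS; at 5:1 that becomes 3 dB over, giving -16.7 dBFS.
Stage 2: -16.7 dBFS ≤ -14.7 dBFS, so stage 2 doesn't engage; output -16.7 dBFS.
Stage 3: -16.7 dBFS ≤ -9.5 dBFS, so stage 3 doesn't engage; make-up brings it to -8.7 dBFS.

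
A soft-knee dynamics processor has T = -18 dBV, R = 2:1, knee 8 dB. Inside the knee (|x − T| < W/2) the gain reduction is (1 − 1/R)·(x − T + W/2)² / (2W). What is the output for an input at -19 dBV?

x − T + W/2 = -19 − (-18) + 4 = 3.
GR = (1 − 1/2) × 3² / 16 = 0.5 × 9 / 16 = 0.28125 dB.
Output = -19 − 0.28125 = -19.28125 dBV.

-19.28125 dBV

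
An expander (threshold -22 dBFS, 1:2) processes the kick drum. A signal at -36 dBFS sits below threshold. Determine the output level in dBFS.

-50 dBFS

Undershoot = (-22) − (-36) = 14 dB.
At 1:2, that expands to 28 dB under threshold.
Output = -22 − 28 = -50 dBFS.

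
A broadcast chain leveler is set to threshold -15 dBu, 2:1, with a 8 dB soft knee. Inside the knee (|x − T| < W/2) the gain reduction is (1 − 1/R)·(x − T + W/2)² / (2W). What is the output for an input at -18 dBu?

-18.03125 dBu

x − T + W/2 = -18 − (-15) + 4 = 1.
GR = (1 − 1/2) × 1² / 16 = 0.5 × 1 / 16 = 0.03125 dB.
Output = -18 − 0.03125 = -18.03125 dBu.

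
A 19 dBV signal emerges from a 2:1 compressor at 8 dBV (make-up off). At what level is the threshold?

Let T be the threshold. Output overshoot = (input overshoot)/R, so 8 − T = (19 − T)/2.
2·(8 − T) = 19 − T → 1·T = 16 − 19 = -3.
T = -3/1 = -3 dBV.

-3 dBV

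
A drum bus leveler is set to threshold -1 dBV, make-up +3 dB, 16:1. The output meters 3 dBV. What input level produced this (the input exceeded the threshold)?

15 dBV

Stripping the +3 dB make-up gives 0 dBV at the gain stage.
That's 1 dB above the -1 dBV threshold.
Input overshoot = R × output overshoot = 16 dB → input = -1 + 16 = 15 dBV.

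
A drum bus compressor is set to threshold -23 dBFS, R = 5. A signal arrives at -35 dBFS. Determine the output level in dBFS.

-35 dBFS

-35 dBFS is 12 dB below the -23 dBFS threshold, so no gain reduction is applied.
Output = input = -35 dBFS.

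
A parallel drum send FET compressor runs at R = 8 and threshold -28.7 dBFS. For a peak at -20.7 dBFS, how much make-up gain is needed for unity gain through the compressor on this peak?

Without make-up, output = threshold + overshoot/8 = -28.7 + 1 = -27.7 dBFS.
Gap to target: 7 dB.

7 dB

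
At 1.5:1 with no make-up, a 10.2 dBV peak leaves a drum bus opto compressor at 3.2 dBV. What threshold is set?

Gain reduction = 10.2 − 3.2 = 7 dB; output overshoot = GR / (R − 1) = 7 / 0.5 = 14 dB.
Threshold = output − output overshoot = 3.2 − 14 = -10.8 dBV.

-10.8 dBV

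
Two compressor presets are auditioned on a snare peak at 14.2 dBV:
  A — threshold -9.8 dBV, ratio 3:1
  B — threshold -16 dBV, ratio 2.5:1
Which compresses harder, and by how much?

A: 24 dB over, compressed to 8 dB over, so 16 dB of GR.
B: 30.2 dB over, compressed to 12.08 dB over, so 18.12 dB of GR.
Difference: 2.12 dB in favour of B.

B, by 2.12 dB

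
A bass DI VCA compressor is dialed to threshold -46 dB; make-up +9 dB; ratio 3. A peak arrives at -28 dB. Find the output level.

-31 dB

The input is 18 dB above the -46 dB threshold.
The 18 dB excess becomes 6 dB after 3:1 reduction.
Output = -46 + 6 = -40 dB; make-up adds 9 dB, giving -31 dB.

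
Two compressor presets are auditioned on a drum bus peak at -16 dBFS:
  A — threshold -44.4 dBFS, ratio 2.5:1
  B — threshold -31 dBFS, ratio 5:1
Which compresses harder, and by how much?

A, by 5.04 dB

A: GR = 28.4 − 28.4/2.5 = 17.04 dB.
B: GR = 15 − 15/5 = 12 dB.
A reduces 5.04 dB more.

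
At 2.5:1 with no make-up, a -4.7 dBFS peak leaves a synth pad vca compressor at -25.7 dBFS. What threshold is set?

Let T be the threshold. Output overshoot = (input overshoot)/R, so -25.7 − T = (-4.7 − T)/2.5.
2.5·(-25.7 − T) = -4.7 − T → 1.5·T = -64.25 − (-4.7) = -59.55.
T = -59.55/1.5 = -39.7 dBFS.

-39.7 dBFS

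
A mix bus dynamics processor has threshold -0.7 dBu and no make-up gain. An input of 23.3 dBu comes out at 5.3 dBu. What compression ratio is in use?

4:1

Input overshoot = 23.3 − (-0.7) = 24 dB; output overshoot = 5.3 − (-0.7) = 6 dB.
Ratio = 24 / 6 = 4.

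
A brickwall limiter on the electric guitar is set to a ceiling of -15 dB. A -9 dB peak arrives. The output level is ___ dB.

-15 dB

The limiter clamps the peak to its -15 dB ceiling.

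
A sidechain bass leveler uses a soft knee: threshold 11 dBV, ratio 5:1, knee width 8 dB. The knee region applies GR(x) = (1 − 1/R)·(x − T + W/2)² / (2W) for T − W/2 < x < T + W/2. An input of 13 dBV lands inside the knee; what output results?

x − T + W/2 = 13 − 11 + 4 = 6.
GR = (1 − 1/5) × 6² / 16 = 0.8 × 36 / 16 = 1.8 dB.
Output = 13 − 1.8 = 11.2 dBV.

11.2 dBV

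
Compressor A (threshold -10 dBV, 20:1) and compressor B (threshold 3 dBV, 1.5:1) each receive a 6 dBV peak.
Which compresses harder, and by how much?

A, by 14.2 dB

A: overshoot 16 dB → output overshoot 0.8 dB → GR 15.2 dB.
B: overshoot 3 dB → output overshoot 2 dB → GR 1 dB.
A applies 14.2 dB more gain reduction.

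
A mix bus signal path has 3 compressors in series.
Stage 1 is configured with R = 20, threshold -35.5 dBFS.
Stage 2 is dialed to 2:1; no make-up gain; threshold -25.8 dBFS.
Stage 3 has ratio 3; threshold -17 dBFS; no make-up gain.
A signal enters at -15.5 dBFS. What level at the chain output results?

-34.5 dBFS

Stage 1: overshoot 20 dB → 20/20 = 1 dB → -34.5 dBFS.
Stage 2: below threshold (-34.5 ≤ -25.8); passes unchanged; output -34.5 dBFS.
Stage 3: below threshold (-34.5 ≤ -17); passes unchanged; output -34.5 dBFS.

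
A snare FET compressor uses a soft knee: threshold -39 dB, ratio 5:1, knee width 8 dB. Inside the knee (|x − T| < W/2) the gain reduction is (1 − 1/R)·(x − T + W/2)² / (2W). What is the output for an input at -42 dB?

x − T + W/2 = -42 − (-39) + 4 = 1.
GR = (1 − 1/5) × 1² / 16 = 0.8 × 1 / 16 = 0.05 dB.
Output = -42 − 0.05 = -42.05 dB.

-42.05 dB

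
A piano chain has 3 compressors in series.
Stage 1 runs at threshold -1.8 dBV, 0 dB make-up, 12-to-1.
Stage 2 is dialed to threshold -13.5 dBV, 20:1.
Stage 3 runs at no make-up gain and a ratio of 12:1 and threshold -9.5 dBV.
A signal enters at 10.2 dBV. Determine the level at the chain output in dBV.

-12.865 dBV

Stage 1: overshoot 12 dB → 12/12 = 1 dB → -0.8 dBV.
Stage 2: 12.7 dB above -13.5 dBV, reduced 20:1 to 0.635 dB above → -12.865 dBV.
Stage 3: below threshold (-12.865 ≤ -9.5); passes unchanged; output -12.865 dBV.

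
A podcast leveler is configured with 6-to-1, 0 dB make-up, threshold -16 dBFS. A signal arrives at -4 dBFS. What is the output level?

Overshoot: -4 − (-16) = 12 dB.
6:1 compression reduces that to 12/6 = 2 dB over.
So the level is -16 + 2 = -14 dBFS.

-14 dBFS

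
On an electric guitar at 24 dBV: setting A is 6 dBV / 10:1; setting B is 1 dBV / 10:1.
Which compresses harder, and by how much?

A: overshoot 18 dB → output overshoot 1.8 dB → GR 16.2 dB.
B: overshoot 23 dB → output overshoot 2.3 dB → GR 20.7 dB.
B reduces 4.5 dB more.

B, by 4.5 dB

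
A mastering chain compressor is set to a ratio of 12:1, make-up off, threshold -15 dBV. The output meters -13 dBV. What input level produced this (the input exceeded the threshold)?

That's 2 dB above the -15 dBV threshold.
Input overshoot = R × output overshoot = 24 dB → input = -15 + 24 = 9 dBV.

9 dBV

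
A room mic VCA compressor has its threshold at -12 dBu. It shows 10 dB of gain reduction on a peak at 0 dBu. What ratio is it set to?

6:1

Input overshoot = 0 − (-12) = 12 dB.
Output overshoot = 12 − 10 = 2 dB.
Ratio = input overshoot / output overshoot = 12 / 2 = 6.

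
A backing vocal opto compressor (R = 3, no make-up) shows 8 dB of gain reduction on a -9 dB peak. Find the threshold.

-21 dB

Let T be the threshold. Output overshoot = (input overshoot)/R, so -17 − T = (-9 − T)/3.
3·(-17 − T) = -9 − T → 2·T = -51 − (-9) = -42.
T = -42/2 = -21 dB.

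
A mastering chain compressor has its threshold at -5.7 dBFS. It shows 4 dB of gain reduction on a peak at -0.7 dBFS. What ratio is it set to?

5:1

Input overshoot = -0.7 − (-5.7) = 5 dB.
Output overshoot = 5 − 4 = 1 dB.
Ratio = input overshoot / output overshoot = 5 / 1 = 5.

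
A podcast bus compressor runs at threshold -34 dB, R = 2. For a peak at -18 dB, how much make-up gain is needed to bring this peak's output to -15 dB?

11 dB

Without make-up, output = threshold + overshoot/2 = -34 + 8 = -26 dB.
Gap to target: 11 dB.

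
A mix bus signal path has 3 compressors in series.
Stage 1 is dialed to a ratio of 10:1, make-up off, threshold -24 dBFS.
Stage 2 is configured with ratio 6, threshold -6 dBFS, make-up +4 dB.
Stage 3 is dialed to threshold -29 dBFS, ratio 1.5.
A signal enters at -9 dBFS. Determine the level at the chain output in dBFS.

-22 dBFS

Stage 1: -9 dBFS is 15 dB over -24 dBFS; at 10:1 that becomes 1.5 dB over, giving -22.5 dBFS.
Stage 2: -22.5 dBFS ≤ -6 dBFS, so stage 2 doesn't engage; make-up brings it to -18.5 dBFS.
Stage 3: overshoot 10.5 dB → 10.5/1.5 = 7 dB → -22 dBFS.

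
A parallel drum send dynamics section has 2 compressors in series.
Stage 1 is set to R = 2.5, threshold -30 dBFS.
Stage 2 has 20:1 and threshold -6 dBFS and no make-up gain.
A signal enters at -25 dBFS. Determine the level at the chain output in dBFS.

-28 dBFS

Stage 1: 5 dB above -30 dBFS, reduced 2.5:1 to 2 dB above → -28 dBFS.
Stage 2: below threshold (-28 ≤ -6); passes unchanged; output -28 dBFS.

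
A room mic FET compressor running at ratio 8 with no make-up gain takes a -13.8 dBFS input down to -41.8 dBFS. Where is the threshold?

-45.8 dBFS

Let T be the threshold. Output overshoot = (input overshoot)/R, so -41.8 − T = (-13.8 − T)/8.
8·(-41.8 − T) = -13.8 − T → 7·T = -334.4 − (-13.8) = -320.6.
T = -320.6/7 = -45.8 dBFS.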